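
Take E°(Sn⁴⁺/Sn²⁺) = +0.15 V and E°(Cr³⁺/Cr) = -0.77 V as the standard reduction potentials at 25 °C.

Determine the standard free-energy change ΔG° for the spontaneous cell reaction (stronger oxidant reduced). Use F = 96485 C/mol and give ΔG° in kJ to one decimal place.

-532.6 kJ

Sn⁴⁺/Sn²⁺ (E° = +0.15 V) is the cathode; Cr³⁺/Cr (E° = -0.77 V) is the anode, so E°cell = +0.92 V.
Balancing electrons gives n = 6 (lcm of 2 and 3).
ΔG° = −nFE° = −(6)(96485)(+0.92) = -532,597 J = -532.6 kJ.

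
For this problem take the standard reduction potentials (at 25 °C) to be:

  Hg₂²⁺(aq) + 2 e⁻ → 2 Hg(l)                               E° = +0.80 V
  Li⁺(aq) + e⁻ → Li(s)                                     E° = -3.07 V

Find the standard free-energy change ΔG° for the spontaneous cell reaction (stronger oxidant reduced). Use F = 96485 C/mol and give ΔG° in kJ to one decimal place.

-746.8 kJ

Hg₂²⁺/Hg (E° = +0.80 V) is the cathode; Li⁺/Li (E° = -3.07 V) is the anode, so E°cell = +3.87 V.
Balancing electrons gives n = 2 (lcm of 2 and 1).
ΔG° = −nFE° = −(2)(96485)(+3.87) = -746,794 J = -746.8 kJ.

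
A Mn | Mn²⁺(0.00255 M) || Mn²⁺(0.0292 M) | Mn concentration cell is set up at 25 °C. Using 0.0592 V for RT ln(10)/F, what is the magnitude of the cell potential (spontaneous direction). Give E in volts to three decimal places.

For a concentration cell E°cell = 0. The 0.0292 M side is the cathode (reduction is favoured where [Mn²⁺] is higher).
With n = 2, E = −(0.0592/2) log([Mn²⁺]ₐₙ/[Mn²⁺]꜀ₐₜ) = −(0.0592/2) log(0.00255/0.0292) = −(0.0592/2)(-1.059) = +0.031 V.

+0.031 V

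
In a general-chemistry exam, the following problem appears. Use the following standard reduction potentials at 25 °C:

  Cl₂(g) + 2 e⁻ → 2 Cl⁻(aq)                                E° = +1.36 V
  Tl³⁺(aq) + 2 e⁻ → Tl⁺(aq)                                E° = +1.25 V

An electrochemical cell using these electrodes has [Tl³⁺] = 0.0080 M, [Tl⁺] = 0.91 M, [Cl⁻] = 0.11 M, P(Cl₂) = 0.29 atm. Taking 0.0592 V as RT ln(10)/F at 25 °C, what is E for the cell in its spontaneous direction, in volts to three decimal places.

+0.212 V

Cl₂/Cl⁻ is the cathode (higher E°), Tl³⁺/Tl⁺ the anode: E°cell = +1.36 − (+1.25) = +0.11 V, n = 2.
Overall: Cl₂(g) + Tl⁺(aq) → 2 Cl⁻(aq) + Tl³⁺(aq)
Q = [Cl⁻]^2·[Tl³⁺] / (P(Cl₂)·[Tl⁺]); log Q = -3.436.
E = E° − (0.0592/n) log Q = +0.11 − (0.0592/2)(-3.436) = +0.212 V.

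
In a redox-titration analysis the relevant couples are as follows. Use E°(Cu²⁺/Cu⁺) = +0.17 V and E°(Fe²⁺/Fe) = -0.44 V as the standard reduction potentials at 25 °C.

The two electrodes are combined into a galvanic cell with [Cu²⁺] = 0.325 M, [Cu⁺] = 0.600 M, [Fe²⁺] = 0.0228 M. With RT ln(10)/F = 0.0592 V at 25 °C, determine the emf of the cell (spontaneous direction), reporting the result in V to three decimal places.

+0.643 V

Cu²⁺/Cu⁺ is the cathode (higher E°), Fe²⁺/Fe the anode: E°cell = +0.17 − (-0.44) = +0.61 V, n = 2.
Overall: 2 Cu²⁺(aq) + Fe(s) → 2 Cu⁺(aq) + Fe²⁺(aq)
Q = [Cu⁺]^2·[Fe²⁺] / ([Cu²⁺]^2); log Q = -1.110.
E = E° − (0.0592/n) log Q = +0.61 − (0.0592/2)(-1.110) = +0.643 V.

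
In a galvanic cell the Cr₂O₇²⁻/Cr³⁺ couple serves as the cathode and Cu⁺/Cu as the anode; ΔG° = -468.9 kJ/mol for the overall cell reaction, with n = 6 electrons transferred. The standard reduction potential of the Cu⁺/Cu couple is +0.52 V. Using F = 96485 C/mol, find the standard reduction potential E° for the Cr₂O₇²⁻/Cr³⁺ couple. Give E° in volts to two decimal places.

E°cell = −ΔG°/(nF) = −(-468.9×10³)/((6)(96485)) = +0.810 V.
Since Cr₂O₇²⁻/Cr³⁺ is the cathode and Cu⁺/Cu the anode, E°cell = E°(Cr₂O₇²⁻/Cr³⁺) − E°(Cu⁺/Cu).
So E°(Cr₂O₇²⁻/Cr³⁺) = E°cell + E°(Cu⁺/Cu) = +0.810 + (+0.52) = +1.33 V.

+1.33 V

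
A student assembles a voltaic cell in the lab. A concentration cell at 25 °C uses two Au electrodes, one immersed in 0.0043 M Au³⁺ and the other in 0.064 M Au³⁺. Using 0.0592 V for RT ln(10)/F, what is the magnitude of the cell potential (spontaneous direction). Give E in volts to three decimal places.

For a concentration cell E°cell = 0. The 0.064 M side is the cathode (reduction is favoured where [Au³⁺] is higher).
With n = 3, E = −(0.0592/3) log([Au³⁺]ₐₙ/[Au³⁺]꜀ₐₜ) = −(0.0592/3) log(0.0043/0.064) = −(0.0592/3)(-1.173) = +0.023 V.

+0.023 V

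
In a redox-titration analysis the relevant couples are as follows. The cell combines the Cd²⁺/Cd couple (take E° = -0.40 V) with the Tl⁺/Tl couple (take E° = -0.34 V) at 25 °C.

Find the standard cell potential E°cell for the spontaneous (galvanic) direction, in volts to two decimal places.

The Tl⁺/Tl couple has the higher reduction potential, so it is the cathode; Cd²⁺/Cd is oxidised at the anode.
E°cell = E°(cathode) − E°(anode) = (-0.34) − (-0.40) = +0.06 V.

+0.06 V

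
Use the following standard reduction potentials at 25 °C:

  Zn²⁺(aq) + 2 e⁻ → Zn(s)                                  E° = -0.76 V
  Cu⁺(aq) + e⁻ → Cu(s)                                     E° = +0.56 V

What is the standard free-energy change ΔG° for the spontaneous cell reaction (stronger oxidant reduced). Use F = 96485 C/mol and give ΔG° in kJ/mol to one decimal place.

-254.7 kJ/mol

Cu⁺/Cu (E° = +0.56 V) is the cathode; Zn²⁺/Zn (E° = -0.76 V) is the anode, so E°cell = +1.32 V.
Balancing electrons gives n = 2 (lcm of 1 and 2).
ΔG° = −nFE° = −(2)(96485)(+1.32) = -254,720 J = -254.7 kJ/mol.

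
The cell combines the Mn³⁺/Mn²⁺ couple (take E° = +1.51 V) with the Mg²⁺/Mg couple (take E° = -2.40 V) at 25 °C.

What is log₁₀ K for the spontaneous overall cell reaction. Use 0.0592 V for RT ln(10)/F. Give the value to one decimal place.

Cathode: Mn³⁺/Mn²⁺; anode: Mg²⁺/Mg. E°cell = +3.91 V, n = 2.
log K = nE°cell / 0.0592 = (2)(+3.91) / 0.0592 = 132.1.

132.1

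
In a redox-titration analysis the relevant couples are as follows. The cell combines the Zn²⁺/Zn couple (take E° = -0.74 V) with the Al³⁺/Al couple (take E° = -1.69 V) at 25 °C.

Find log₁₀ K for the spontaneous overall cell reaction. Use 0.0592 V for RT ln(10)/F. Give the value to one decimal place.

Cathode: Zn²⁺/Zn; anode: Al³⁺/Al. E°cell = +0.95 V, n = 6.
log K = nE°cell / 0.0592 = (6)(+0.95) / 0.0592 = 96.3.

96.3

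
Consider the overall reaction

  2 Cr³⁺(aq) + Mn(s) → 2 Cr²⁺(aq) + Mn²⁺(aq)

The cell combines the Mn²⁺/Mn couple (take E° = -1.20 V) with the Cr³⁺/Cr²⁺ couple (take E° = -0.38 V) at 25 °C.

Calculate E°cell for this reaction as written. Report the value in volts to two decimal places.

+0.82 V

The Cr³⁺/Cr²⁺ couple has the higher reduction potential, so it is the cathode; Mn²⁺/Mn is oxidised at the anode.
E°cell = E°(cathode) − E°(anode) = (-0.38) − (-1.20) = +0.82 V.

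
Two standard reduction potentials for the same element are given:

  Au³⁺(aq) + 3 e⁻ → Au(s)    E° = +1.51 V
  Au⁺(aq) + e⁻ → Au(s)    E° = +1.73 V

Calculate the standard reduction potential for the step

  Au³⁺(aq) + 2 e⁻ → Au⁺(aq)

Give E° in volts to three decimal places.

Sequential free energies add, so n₃E°₃ = n₁E°₁ + n₂E°₂.
With n₃ = 3, and the known step contributing 1×(+1.73) V, the unknown satisfies 2·E° = 3×(+1.51) − 1×(+1.73) = +2.800.
E° = +2.800 / 2 = +1.400 V.

+1.400 V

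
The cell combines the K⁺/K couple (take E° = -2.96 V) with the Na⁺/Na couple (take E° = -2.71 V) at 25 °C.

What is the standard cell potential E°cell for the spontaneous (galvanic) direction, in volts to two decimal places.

+0.25 V

The Na⁺/Na couple has the higher reduction potential, so it is the cathode; K⁺/K is oxidised at the anode.
E°cell = E°(cathode) − E°(anode) = (-2.71) − (-2.96) = +0.25 V.
Since E°cell > 0, the reaction is spontaneous under standard conditions.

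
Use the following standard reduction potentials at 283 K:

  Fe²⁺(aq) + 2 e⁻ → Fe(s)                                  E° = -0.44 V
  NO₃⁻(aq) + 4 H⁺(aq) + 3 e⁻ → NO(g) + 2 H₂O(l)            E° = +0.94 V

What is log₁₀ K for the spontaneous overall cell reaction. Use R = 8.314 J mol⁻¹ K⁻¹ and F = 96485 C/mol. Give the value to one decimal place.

147.5

Cathode: NO₃⁻/NO; anode: Fe²⁺/Fe. E°cell = (+0.94) − (-0.44) = +1.38 V, with n = 6.
ΔG° = −nFE° = −RT ln K, so ln K = nFE°/(RT) = (6)(96485)(+1.38) / ((8.314)(283)) = 339.542.
log₁₀ K = 339.542 / ln 10 = 147.5.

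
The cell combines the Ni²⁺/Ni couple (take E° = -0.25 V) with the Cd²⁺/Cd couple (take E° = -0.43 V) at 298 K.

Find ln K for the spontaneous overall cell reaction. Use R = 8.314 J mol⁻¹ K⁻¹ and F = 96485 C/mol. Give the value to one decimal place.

14.0

Cathode: Ni²⁺/Ni; anode: Cd²⁺/Cd. E°cell = (-0.25) − (-0.43) = +0.18 V, with n = 2.
ΔG° = −nFE° = −RT ln K, so ln K = nFE°/(RT) = (2)(96485)(+0.18) / ((8.314)(298)) = 14.020.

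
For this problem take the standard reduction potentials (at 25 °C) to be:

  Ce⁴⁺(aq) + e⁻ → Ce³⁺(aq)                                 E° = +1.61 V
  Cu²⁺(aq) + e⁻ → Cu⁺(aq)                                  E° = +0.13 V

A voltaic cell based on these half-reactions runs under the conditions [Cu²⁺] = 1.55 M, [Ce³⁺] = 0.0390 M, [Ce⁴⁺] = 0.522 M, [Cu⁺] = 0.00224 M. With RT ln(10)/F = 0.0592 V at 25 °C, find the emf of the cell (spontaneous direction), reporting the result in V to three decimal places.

+1.379 V

Ce⁴⁺/Ce³⁺ is the cathode (higher E°), Cu²⁺/Cu⁺ the anode: E°cell = +1.61 − (+0.13) = +1.48 V, n = 1.
Overall: Ce⁴⁺(aq) + Cu⁺(aq) → Ce³⁺(aq) + Cu²⁺(aq)
Q = [Ce³⁺]·[Cu²⁺] / ([Ce⁴⁺]·[Cu⁺]); log Q = 1.713.
E = E° − (0.0592/n) log Q = +1.48 − (0.0592/1)(1.713) = +1.379 V.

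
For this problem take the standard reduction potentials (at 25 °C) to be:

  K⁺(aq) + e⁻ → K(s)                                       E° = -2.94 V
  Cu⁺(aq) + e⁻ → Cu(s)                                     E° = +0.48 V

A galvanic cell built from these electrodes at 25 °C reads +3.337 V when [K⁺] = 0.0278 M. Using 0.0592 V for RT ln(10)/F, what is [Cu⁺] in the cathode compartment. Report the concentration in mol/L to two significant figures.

Cu⁺/Cu is the cathode, K⁺/K the anode: E°cell = +3.42 V, n = 1.
Overall reaction: Cu⁺(aq) + K(s) → Cu(s) + K⁺(aq); Q = [K⁺]^1/[Cu⁺]^1.
From E = E° − (0.0592/n) log Q: log Q = (E° − E)·n/0.0592 = (+3.42 − (+3.337))·1/0.0592 = 1.4020.
So 1·log[Cu⁺] = 1·log(0.0278) − log Q = -1.5560 − (1.4020) = -2.9580; [Cu⁺] = 10^(-2.9580) ≈ 0.0011 M.

0.0011 M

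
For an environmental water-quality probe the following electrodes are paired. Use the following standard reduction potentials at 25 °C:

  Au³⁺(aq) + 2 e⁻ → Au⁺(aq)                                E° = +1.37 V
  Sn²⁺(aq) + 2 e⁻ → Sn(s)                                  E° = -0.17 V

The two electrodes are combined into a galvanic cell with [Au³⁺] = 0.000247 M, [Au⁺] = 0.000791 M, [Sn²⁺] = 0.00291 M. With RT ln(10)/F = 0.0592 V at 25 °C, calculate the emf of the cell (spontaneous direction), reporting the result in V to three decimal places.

+1.600 V

Au³⁺/Au⁺ is the cathode (higher E°), Sn²⁺/Sn the anode: E°cell = +1.37 − (-0.17) = +1.54 V, n = 2.
Overall: Au³⁺(aq) + Sn(s) → Au⁺(aq) + Sn²⁺(aq)
Q = [Au⁺]·[Sn²⁺] / ([Au³⁺]); log Q = -2.031.
E = E° − (0.0592/n) log Q = +1.54 − (0.0592/2)(-2.031) = +1.600 V.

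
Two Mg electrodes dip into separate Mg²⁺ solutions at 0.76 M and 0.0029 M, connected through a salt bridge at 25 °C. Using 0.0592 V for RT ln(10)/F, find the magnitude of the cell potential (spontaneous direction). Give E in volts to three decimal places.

+0.072 V

For a concentration cell E°cell = 0. The 0.76 M side is the cathode (reduction is favoured where [Mg²⁺] is higher).
With n = 2, E = −(0.0592/2) log([Mg²⁺]ₐₙ/[Mg²⁺]꜀ₐₜ) = −(0.0592/2) log(0.0029/0.76) = −(0.0592/2)(-2.418) = +0.072 V.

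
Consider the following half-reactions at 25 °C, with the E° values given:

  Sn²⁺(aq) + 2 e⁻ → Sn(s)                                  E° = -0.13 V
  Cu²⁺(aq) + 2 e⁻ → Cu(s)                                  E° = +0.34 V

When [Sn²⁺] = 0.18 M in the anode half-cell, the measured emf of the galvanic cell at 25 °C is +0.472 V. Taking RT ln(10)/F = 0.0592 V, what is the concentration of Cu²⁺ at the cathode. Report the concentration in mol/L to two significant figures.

Cu²⁺/Cu is the cathode, Sn²⁺/Sn the anode: E°cell = +0.47 V, n = 2.
Overall reaction: Cu²⁺(aq) + Sn(s) → Cu(s) + Sn²⁺(aq); Q = [Sn²⁺]^1/[Cu²⁺]^1.
From E = E° − (0.0592/n) log Q: log Q = (E° − E)·n/0.0592 = (+0.47 − (+0.472))·2/0.0592 = -0.0676.
So 1·log[Cu²⁺] = 1·log(0.18) − log Q = -0.7447 − (-0.0676) = -0.6771; [Cu²⁺] = 10^(-0.6771) ≈ 0.21 M.

0.21 M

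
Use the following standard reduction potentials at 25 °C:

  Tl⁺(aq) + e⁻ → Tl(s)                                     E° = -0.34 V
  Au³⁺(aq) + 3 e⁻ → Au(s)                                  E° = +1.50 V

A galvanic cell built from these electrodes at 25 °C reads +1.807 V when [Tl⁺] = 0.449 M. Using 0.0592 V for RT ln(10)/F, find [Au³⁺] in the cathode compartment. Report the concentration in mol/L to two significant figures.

0.0019 M

Au³⁺/Au is the cathode, Tl⁺/Tl the anode: E°cell = +1.84 V, n = 3.
Overall reaction: Au³⁺(aq) + 3 Tl(s) → Au(s) + 3 Tl⁺(aq); Q = [Tl⁺]^3/[Au³⁺]^1.
From E = E° − (0.0592/n) log Q: log Q = (E° − E)·n/0.0592 = (+1.84 − (+1.807))·3/0.0592 = 1.6723.
So 1·log[Au³⁺] = 3·log(0.449) − log Q = -1.0433 − (1.6723) = -2.7156; [Au³⁺] = 10^(-2.7156) ≈ 0.0019 M.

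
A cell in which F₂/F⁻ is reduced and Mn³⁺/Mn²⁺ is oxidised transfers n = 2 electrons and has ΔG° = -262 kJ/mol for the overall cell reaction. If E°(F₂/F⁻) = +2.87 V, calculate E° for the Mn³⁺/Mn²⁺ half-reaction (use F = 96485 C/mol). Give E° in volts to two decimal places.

+1.51 V

E°cell = −ΔG°/(nF) = −(-262×10³)/((2)(96485)) = +1.358 V.
Since F₂/F⁻ is the cathode and Mn³⁺/Mn²⁺ the anode, E°cell = E°(F₂/F⁻) − E°(Mn³⁺/Mn²⁺).
So E°(Mn³⁺/Mn²⁺) = E°(F₂/F⁻) − E°cell = (+2.87) − (+1.358) = +1.51 V.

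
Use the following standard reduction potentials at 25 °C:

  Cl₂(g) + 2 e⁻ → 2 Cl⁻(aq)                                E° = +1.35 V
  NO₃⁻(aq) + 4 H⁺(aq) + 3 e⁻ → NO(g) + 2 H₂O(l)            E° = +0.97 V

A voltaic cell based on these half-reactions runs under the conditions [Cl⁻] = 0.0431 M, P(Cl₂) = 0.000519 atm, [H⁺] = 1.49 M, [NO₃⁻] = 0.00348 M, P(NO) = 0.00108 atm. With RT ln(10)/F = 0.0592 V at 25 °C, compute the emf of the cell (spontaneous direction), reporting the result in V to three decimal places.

+0.340 V

Cl₂/Cl⁻ is the cathode (higher E°), NO₃⁻/NO the anode: E°cell = +1.35 − (+0.97) = +0.38 V, n = 6.
Overall: 3 Cl₂(g) + 2 NO(g) + 4 H₂O(l) → 6 Cl⁻(aq) + 2 NO₃⁻(aq) + 8 H⁺(aq)
Q = [Cl⁻]^6·[NO₃⁻]^2·[H⁺]^8 / (P(Cl₂)^3·P(NO)^2); log Q = 4.063.
E = E° − (0.0592/n) log Q = +0.38 − (0.0592/6)(4.063) = +0.340 V.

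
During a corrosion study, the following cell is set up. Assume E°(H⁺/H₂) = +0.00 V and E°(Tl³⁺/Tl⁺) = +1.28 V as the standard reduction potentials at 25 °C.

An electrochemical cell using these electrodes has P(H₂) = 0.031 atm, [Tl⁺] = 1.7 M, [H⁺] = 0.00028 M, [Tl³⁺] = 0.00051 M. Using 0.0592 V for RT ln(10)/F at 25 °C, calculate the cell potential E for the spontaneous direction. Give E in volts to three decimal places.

+1.341 V

Tl³⁺/Tl⁺ is the cathode (higher E°), H⁺/H₂ the anode: E°cell = +1.28 − (+0.00) = +1.28 V, n = 2.
Overall: Tl³⁺(aq) + H₂(g) → Tl⁺(aq) + 2 H⁺(aq)
Q = [Tl⁺]·[H⁺]^2 / ([Tl³⁺]·P(H₂)); log Q = -2.074.
E = E° − (0.0592/n) log Q = +1.28 − (0.0592/2)(-2.074) = +1.341 V.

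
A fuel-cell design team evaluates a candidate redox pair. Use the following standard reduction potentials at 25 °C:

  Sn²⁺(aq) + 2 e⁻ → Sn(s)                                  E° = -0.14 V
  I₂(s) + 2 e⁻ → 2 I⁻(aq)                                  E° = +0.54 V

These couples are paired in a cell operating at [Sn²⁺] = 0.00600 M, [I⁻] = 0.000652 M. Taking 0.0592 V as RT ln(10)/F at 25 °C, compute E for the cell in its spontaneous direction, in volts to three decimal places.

+0.934 V

I₂/I⁻ is the cathode (higher E°), Sn²⁺/Sn the anode: E°cell = +0.54 − (-0.14) = +0.68 V, n = 2.
Overall: I₂(s) + Sn(s) → 2 I⁻(aq) + Sn²⁺(aq)
Q = [I⁻]^2·[Sn²⁺]; log Q = -8.593.
E = E° − (0.0592/n) log Q = +0.68 − (0.0592/2)(-8.593) = +0.934 V.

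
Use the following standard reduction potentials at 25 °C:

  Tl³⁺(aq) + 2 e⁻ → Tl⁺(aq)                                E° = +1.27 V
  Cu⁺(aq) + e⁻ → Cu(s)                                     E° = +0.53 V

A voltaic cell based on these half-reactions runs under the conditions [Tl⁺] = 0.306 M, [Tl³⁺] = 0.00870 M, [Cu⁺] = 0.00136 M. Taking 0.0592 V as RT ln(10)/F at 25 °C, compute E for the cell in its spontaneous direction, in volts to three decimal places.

+0.864 V

Tl³⁺/Tl⁺ is the cathode (higher E°), Cu⁺/Cu the anode: E°cell = +1.27 − (+0.53) = +0.74 V, n = 2.
Overall: Tl³⁺(aq) + 2 Cu(s) → Tl⁺(aq) + 2 Cu⁺(aq)
Q = [Tl⁺]·[Cu⁺]^2 / ([Tl³⁺]); log Q = -4.187.
E = E° − (0.0592/n) log Q = +0.74 − (0.0592/2)(-4.187) = +0.864 V.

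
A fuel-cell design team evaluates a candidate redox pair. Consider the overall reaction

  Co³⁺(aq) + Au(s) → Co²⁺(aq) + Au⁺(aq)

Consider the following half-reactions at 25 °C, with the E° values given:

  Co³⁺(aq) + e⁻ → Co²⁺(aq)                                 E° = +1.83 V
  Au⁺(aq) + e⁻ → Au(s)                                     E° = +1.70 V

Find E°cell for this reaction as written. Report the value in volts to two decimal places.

The Co³⁺/Co²⁺ couple has the higher reduction potential, so it is the cathode; Au⁺/Au is oxidised at the anode.
E°cell = E°(cathode) − E°(anode) = (+1.83) − (+1.70) = +0.13 V.

+0.13 V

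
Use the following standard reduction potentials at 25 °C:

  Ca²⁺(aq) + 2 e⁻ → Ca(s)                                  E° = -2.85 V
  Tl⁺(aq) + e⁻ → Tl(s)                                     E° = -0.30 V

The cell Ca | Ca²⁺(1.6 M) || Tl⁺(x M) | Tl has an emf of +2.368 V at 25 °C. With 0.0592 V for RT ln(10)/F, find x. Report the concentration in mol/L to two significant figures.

0.0011 M

Tl⁺/Tl is the cathode, Ca²⁺/Ca the anode: E°cell = +2.55 V, n = 2.
Overall reaction: 2 Tl⁺(aq) + Ca(s) → 2 Tl(s) + Ca²⁺(aq); Q = [Ca²⁺]^1/[Tl⁺]^2.
From E = E° − (0.0592/n) log Q: log Q = (E° − E)·n/0.0592 = (+2.55 − (+2.368))·2/0.0592 = 6.1486.
So 2·log[Tl⁺] = 1·log(1.6) − log Q = 0.2041 − (6.1486) = -5.9445; log[Tl⁺] = -5.9445 / 2 = -2.9722; [Tl⁺] = 10^(-2.9722) ≈ 0.0011 M.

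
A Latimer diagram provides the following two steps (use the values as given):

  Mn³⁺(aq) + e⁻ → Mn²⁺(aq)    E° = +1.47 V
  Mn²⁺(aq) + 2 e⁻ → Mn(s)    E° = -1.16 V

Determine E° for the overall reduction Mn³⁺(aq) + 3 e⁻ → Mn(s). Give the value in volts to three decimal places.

-0.283 V

Since ΔG° = −nFE° is additive over sequential reductions, n₃E°₃ = n₁E°₁ + n₂E°₂.
E°₃ = (1×+1.47 + 2×-1.16) / 3 = (-0.850) / 3 = -0.283 V.
Simply averaging or adding the two E° values would be wrong; the electron-weighted sum is required.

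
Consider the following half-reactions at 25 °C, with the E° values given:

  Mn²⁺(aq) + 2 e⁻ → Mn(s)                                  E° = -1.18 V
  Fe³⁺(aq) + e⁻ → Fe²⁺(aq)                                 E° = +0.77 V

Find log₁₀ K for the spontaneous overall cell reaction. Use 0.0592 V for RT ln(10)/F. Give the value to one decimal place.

65.9

Cathode: Fe³⁺/Fe²⁺; anode: Mn²⁺/Mn. E°cell = +1.95 V, n = 2.
log K = nE°cell / 0.0592 = (2)(+1.95) / 0.0592 = 65.9.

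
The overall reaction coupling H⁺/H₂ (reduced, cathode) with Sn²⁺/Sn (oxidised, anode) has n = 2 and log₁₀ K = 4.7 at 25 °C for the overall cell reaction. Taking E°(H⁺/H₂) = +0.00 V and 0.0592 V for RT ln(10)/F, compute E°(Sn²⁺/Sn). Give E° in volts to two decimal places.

E°cell = (0.0592/n)·log K = (0.0592/2)(4.7) = +0.139 V.
Since H⁺/H₂ is the cathode and Sn²⁺/Sn the anode, E°cell = E°(H⁺/H₂) − E°(Sn²⁺/Sn).
So E°(Sn²⁺/Sn) = E°(H⁺/H₂) − E°cell = (+0.00) − (+0.139) = -0.14 V.

-0.14 V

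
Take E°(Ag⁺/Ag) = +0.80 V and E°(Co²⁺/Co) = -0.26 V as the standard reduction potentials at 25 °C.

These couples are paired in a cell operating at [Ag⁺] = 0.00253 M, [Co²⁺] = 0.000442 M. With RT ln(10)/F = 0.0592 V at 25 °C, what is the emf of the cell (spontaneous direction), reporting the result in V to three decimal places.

Ag⁺/Ag is the cathode (higher E°), Co²⁺/Co the anode: E°cell = +0.80 − (-0.26) = +1.06 V, n = 2.
Overall: 2 Ag⁺(aq) + Co(s) → 2 Ag(s) + Co²⁺(aq)
Q = [Co²⁺] / ([Ag⁺]^2); log Q = 1.839.
E = E° − (0.0592/n) log Q = +1.06 − (0.0592/2)(1.839) = +1.006 V.

+1.006 V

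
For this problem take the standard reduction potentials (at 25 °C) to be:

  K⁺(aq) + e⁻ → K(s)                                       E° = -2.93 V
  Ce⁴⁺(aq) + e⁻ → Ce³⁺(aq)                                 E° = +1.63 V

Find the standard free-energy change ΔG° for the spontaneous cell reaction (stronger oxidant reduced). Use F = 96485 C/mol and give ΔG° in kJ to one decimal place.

-440.0 kJ

Ce⁴⁺/Ce³⁺ (E° = +1.63 V) is the cathode; K⁺/K (E° = -2.93 V) is the anode, so E°cell = +4.56 V.
Balancing electrons gives n = 1 (lcm of 1 and 1).
ΔG° = −nFE° = −(1)(96485)(+4.56) = -439,972 J = -440.0 kJ.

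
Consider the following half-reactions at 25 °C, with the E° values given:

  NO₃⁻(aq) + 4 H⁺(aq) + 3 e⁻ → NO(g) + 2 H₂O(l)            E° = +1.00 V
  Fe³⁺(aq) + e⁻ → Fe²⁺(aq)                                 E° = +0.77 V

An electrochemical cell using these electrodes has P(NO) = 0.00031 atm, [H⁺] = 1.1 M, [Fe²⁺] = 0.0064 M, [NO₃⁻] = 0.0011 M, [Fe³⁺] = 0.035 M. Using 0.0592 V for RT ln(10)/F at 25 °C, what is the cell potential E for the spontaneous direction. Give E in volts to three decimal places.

NO₃⁻/NO is the cathode (higher E°), Fe³⁺/Fe²⁺ the anode: E°cell = +1.00 − (+0.77) = +0.23 V, n = 3.
Overall: NO₃⁻(aq) + 4 H⁺(aq) + 3 Fe²⁺(aq) → NO(g) + 2 H₂O(l) + 3 Fe³⁺(aq)
Q = P(NO)·[Fe³⁺]^3 / ([NO₃⁻]·[H⁺]^4·[Fe²⁺]^3); log Q = 1.498.
E = E° − (0.0592/n) log Q = +0.23 − (0.0592/3)(1.498) = +0.200 V.

+0.200 V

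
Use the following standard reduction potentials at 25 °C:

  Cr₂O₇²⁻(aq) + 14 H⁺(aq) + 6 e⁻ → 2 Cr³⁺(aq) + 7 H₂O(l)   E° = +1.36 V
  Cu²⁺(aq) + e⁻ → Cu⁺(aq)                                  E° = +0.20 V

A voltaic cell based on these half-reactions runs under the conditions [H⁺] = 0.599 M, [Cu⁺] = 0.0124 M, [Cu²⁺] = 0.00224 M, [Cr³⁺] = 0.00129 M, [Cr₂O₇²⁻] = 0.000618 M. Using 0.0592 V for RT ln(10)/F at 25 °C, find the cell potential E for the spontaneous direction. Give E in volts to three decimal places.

Cr₂O₇²⁻/Cr³⁺ is the cathode (higher E°), Cu²⁺/Cu⁺ the anode: E°cell = +1.36 − (+0.20) = +1.16 V, n = 6.
Overall: Cr₂O₇²⁻(aq) + 14 H⁺(aq) + 6 Cu⁺(aq) → 2 Cr³⁺(aq) + 7 H₂O(l) + 6 Cu²⁺(aq)
Q = [Cr³⁺]^2·[Cu²⁺]^6 / ([Cr₂O₇²⁻]·[H⁺]^14·[Cu⁺]^6); log Q = -3.913.
E = E° − (0.0592/n) log Q = +1.16 − (0.0592/6)(-3.913) = +1.199 V.

+1.199 V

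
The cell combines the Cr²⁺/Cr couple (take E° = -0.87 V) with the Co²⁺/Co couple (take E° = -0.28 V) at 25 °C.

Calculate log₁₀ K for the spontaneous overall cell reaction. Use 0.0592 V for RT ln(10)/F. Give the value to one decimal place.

Cathode: Co²⁺/Co; anode: Cr²⁺/Cr. E°cell = +0.59 V, n = 2.
log K = nE°cell / 0.0592 = (2)(+0.59) / 0.0592 = 19.9.

19.9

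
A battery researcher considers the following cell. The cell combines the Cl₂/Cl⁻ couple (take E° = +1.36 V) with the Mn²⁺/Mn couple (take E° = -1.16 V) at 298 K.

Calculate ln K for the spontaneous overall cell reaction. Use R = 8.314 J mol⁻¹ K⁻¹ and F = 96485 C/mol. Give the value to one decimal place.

Cathode: Cl₂/Cl⁻; anode: Mn²⁺/Mn. E°cell = (+1.36) − (-1.16) = +2.52 V, with n = 2.
ΔG° = −nFE° = −RT ln K, so ln K = nFE°/(RT) = (2)(96485)(+2.52) / ((8.314)(298)) = 196.275.

196.3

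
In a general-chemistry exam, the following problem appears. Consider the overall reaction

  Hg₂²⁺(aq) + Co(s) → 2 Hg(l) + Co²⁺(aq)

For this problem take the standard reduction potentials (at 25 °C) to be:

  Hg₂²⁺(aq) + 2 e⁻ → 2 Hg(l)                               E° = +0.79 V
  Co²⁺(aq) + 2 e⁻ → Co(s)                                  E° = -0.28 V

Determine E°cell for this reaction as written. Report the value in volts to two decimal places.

+1.07 V

The Hg₂²⁺/Hg couple has the higher reduction potential, so it is the cathode; Co²⁺/Co is oxidised at the anode.
E°cell = E°(cathode) − E°(anode) = (+0.79) − (-0.28) = +1.07 V.
Since E°cell > 0, the reaction is spontaneous under standard conditions.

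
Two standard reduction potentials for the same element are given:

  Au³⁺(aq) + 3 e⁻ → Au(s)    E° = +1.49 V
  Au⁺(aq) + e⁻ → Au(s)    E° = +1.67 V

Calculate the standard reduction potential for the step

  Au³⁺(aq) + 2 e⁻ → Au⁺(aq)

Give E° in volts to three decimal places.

Sequential free energies add, so n₃E°₃ = n₁E°₁ + n₂E°₂.
With n₃ = 3, and the known step contributing 1×(+1.67) V, the unknown satisfies 2·E° = 3×(+1.49) − 1×(+1.67) = +2.800.
E° = +2.800 / 2 = +1.400 V.

+1.400 V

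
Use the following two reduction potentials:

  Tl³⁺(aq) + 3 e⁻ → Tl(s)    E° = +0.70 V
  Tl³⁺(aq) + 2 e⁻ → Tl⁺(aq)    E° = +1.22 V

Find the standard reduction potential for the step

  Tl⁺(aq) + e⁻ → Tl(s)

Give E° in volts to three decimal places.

-0.340 V

Sequential free energies add, so n₃E°₃ = n₁E°₁ + n₂E°₂.
With n₃ = 3, and the known step contributing 2×(+1.22) V, the unknown satisfies 1·E° = 3×(+0.70) − 2×(+1.22) = -0.340.
E° = -0.340 / 1 = -0.340 V.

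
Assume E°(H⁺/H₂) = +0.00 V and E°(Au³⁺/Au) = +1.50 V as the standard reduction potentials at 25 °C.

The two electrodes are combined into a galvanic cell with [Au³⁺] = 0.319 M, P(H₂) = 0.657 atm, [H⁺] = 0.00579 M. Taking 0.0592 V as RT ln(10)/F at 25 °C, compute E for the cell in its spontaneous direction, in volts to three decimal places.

+1.617 V

Au³⁺/Au is the cathode (higher E°), H⁺/H₂ the anode: E°cell = +1.50 − (+0.00) = +1.50 V, n = 6.
Overall: 2 Au³⁺(aq) + 3 H₂(g) → 2 Au(s) + 6 H⁺(aq)
Q = [H⁺]^6 / ([Au³⁺]^2·P(H₂)^3); log Q = -11.884.
E = E° − (0.0592/n) log Q = +1.50 − (0.0592/6)(-11.884) = +1.617 V.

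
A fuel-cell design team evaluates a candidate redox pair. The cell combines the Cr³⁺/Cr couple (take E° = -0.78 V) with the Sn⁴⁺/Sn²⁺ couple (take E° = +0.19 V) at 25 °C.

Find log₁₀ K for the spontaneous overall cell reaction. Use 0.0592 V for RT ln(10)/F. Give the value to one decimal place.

Cathode: Sn⁴⁺/Sn²⁺; anode: Cr³⁺/Cr. E°cell = +0.97 V, n = 6.
log K = nE°cell / 0.0592 = (6)(+0.97) / 0.0592 = 98.3.

98.3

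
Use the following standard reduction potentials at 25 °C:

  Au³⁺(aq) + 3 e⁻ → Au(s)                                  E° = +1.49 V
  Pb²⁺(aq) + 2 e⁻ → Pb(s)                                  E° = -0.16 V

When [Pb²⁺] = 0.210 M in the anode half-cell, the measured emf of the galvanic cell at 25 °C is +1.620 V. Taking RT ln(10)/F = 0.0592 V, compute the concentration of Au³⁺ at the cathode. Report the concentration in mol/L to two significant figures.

0.0029 M

Au³⁺/Au is the cathode, Pb²⁺/Pb the anode: E°cell = +1.65 V, n = 6.
Overall reaction: 2 Au³⁺(aq) + 3 Pb(s) → 2 Au(s) + 3 Pb²⁺(aq); Q = [Pb²⁺]^3/[Au³⁺]^2.
From E = E° − (0.0592/n) log Q: log Q = (E° − E)·n/0.0592 = (+1.65 − (+1.620))·6/0.0592 = 3.0405.
So 2·log[Au³⁺] = 3·log(0.21) − log Q = -2.0333 − (3.0405) = -5.0738; log[Au³⁺] = -5.0738 / 2 = -2.5369; [Au³⁺] = 10^(-2.5369) ≈ 0.0029 M.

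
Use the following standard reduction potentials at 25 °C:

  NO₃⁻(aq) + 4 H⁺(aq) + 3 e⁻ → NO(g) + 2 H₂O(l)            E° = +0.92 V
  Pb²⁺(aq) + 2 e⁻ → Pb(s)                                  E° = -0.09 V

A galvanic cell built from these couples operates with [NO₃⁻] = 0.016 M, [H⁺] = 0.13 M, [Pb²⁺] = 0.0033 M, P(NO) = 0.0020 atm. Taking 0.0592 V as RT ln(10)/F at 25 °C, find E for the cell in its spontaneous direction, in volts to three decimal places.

+1.031 V

NO₃⁻/NO is the cathode (higher E°), Pb²⁺/Pb the anode: E°cell = +0.92 − (-0.09) = +1.01 V, n = 6.
Overall: 2 NO₃⁻(aq) + 8 H⁺(aq) + 3 Pb(s) → 2 NO(g) + 4 H₂O(l) + 3 Pb²⁺(aq)
Q = P(NO)^2·[Pb²⁺]^3 / ([NO₃⁻]^2·[H⁺]^8); log Q = -2.162.
E = E° − (0.0592/n) log Q = +1.01 − (0.0592/6)(-2.162) = +1.031 V.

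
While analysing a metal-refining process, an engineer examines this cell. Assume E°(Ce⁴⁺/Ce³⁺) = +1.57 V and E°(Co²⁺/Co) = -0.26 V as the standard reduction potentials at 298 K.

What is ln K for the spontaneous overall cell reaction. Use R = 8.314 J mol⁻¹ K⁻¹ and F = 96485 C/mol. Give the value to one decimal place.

142.5

Cathode: Ce⁴⁺/Ce³⁺; anode: Co²⁺/Co. E°cell = (+1.57) − (-0.26) = +1.83 V, with n = 2.
ΔG° = −nFE° = −RT ln K, so ln K = nFE°/(RT) = (2)(96485)(+1.83) / ((8.314)(298)) = 142.533.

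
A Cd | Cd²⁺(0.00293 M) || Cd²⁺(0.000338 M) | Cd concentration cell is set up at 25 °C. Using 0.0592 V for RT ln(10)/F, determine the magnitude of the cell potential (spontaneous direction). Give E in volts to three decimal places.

+0.028 V

For a concentration cell E°cell = 0. The 0.00293 M side is the cathode (reduction is favoured where [Cd²⁺] is higher).
With n = 2, E = −(0.0592/2) log([Cd²⁺]ₐₙ/[Cd²⁺]꜀ₐₜ) = −(0.0592/2) log(0.000338/0.00293) = −(0.0592/2)(-0.938) = +0.028 V.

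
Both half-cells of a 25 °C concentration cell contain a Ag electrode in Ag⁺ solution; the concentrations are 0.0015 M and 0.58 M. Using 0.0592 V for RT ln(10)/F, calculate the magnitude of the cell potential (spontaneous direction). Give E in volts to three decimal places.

For a concentration cell E°cell = 0. The 0.58 M side is the cathode (reduction is favoured where [Ag⁺] is higher).
With n = 1, E = −(0.0592/1) log([Ag⁺]ₐₙ/[Ag⁺]꜀ₐₜ) = −(0.0592/1) log(0.0015/0.58) = −(0.0592/1)(-2.587) = +0.153 V.

+0.153 V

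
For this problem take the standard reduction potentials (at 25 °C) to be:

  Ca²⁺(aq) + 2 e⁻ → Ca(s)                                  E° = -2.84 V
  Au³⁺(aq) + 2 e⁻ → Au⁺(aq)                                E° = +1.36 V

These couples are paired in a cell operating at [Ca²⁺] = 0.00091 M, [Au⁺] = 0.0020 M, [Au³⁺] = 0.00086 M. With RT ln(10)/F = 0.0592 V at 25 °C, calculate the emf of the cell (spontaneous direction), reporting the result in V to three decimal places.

+4.279 V

Au³⁺/Au⁺ is the cathode (higher E°), Ca²⁺/Ca the anode: E°cell = +1.36 − (-2.84) = +4.20 V, n = 2.
Overall: Au³⁺(aq) + Ca(s) → Au⁺(aq) + Ca²⁺(aq)
Q = [Au⁺]·[Ca²⁺] / ([Au³⁺]); log Q = -2.674.
E = E° − (0.0592/n) log Q = +4.20 − (0.0592/2)(-2.674) = +4.279 V.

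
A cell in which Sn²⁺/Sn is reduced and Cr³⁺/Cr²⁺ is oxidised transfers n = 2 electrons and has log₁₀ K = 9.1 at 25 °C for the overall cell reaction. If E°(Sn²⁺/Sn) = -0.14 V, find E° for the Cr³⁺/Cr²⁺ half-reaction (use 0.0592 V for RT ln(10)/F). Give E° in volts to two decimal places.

E°cell = (0.0592/n)·log K = (0.0592/2)(9.1) = +0.269 V.
Since Sn²⁺/Sn is the cathode and Cr³⁺/Cr²⁺ the anode, E°cell = E°(Sn²⁺/Sn) − E°(Cr³⁺/Cr²⁺).
So E°(Cr³⁺/Cr²⁺) = E°(Sn²⁺/Sn) − E°cell = (-0.14) − (+0.269) = -0.41 V.

-0.41 V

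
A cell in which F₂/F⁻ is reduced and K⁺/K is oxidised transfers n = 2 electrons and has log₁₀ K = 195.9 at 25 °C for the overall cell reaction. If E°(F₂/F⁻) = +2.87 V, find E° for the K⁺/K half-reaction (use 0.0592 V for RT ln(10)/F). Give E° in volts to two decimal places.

E°cell = (0.0592/n)·log K = (0.0592/2)(195.9) = +5.799 V.
Since F₂/F⁻ is the cathode and K⁺/K the anode, E°cell = E°(F₂/F⁻) − E°(K⁺/K).
So E°(K⁺/K) = E°(F₂/F⁻) − E°cell = (+2.87) − (+5.799) = -2.93 V.

-2.93 V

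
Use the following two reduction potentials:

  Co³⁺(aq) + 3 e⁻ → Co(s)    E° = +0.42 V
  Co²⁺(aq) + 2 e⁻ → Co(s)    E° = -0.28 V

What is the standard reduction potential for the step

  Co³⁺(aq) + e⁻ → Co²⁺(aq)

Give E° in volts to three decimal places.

Sequential free energies add, so n₃E°₃ = n₁E°₁ + n₂E°₂.
With n₃ = 3, and the known step contributing 2×(-0.28) V, the unknown satisfies 1·E° = 3×(+0.42) − 2×(-0.28) = +1.820.
E° = +1.820 / 1 = +1.820 V.

+1.820 V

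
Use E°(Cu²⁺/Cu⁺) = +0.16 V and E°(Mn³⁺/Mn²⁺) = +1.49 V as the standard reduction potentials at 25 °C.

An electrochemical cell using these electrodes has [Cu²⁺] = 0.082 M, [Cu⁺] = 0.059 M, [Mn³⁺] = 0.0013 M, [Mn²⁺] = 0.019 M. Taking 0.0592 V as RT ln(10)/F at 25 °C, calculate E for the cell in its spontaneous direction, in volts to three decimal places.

+1.253 V

Mn³⁺/Mn²⁺ is the cathode (higher E°), Cu²⁺/Cu⁺ the anode: E°cell = +1.49 − (+0.16) = +1.33 V, n = 1.
Overall: Mn³⁺(aq) + Cu⁺(aq) → Mn²⁺(aq) + Cu²⁺(aq)
Q = [Mn²⁺]·[Cu²⁺] / ([Mn³⁺]·[Cu⁺]); log Q = 1.308.
E = E° − (0.0592/n) log Q = +1.33 − (0.0592/1)(1.308) = +1.253 V.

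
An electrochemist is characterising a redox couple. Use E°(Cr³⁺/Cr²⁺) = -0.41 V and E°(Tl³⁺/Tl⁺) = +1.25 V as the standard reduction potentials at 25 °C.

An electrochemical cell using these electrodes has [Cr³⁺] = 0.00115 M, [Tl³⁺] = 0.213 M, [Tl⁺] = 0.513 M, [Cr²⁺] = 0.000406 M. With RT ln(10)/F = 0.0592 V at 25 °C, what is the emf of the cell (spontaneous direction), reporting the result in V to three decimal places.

Tl³⁺/Tl⁺ is the cathode (higher E°), Cr³⁺/Cr²⁺ the anode: E°cell = +1.25 − (-0.41) = +1.66 V, n = 2.
Overall: Tl³⁺(aq) + 2 Cr²⁺(aq) → Tl⁺(aq) + 2 Cr³⁺(aq)
Q = [Tl⁺]·[Cr³⁺]^2 / ([Tl³⁺]·[Cr²⁺]^2); log Q = 1.286.
E = E° − (0.0592/n) log Q = +1.66 − (0.0592/2)(1.286) = +1.622 V.

+1.622 V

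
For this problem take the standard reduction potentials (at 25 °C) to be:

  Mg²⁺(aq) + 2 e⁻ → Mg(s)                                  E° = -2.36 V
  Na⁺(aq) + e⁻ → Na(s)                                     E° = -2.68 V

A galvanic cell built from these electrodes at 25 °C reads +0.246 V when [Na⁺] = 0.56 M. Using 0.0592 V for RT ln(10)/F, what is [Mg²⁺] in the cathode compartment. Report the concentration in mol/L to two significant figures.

0.00099 M

Mg²⁺/Mg is the cathode, Na⁺/Na the anode: E°cell = +0.32 V, n = 2.
Overall reaction: Mg²⁺(aq) + 2 Na(s) → Mg(s) + 2 Na⁺(aq); Q = [Na⁺]^2/[Mg²⁺]^1.
From E = E° − (0.0592/n) log Q: log Q = (E° − E)·n/0.0592 = (+0.32 − (+0.246))·2/0.0592 = 2.5000.
So 1·log[Mg²⁺] = 2·log(0.56) − log Q = -0.5036 − (2.5000) = -3.0036; [Mg²⁺] = 10^(-3.0036) ≈ 0.00099 M.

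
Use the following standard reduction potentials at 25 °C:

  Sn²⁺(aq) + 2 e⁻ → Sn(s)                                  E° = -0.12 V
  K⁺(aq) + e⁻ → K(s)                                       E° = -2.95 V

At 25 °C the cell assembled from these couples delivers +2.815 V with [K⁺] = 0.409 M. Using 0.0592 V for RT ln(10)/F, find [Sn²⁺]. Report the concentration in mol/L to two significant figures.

0.052 M

Sn²⁺/Sn is the cathode, K⁺/K the anode: E°cell = +2.83 V, n = 2.
Overall reaction: Sn²⁺(aq) + 2 K(s) → Sn(s) + 2 K⁺(aq); Q = [K⁺]^2/[Sn²⁺]^1.
From E = E° − (0.0592/n) log Q: log Q = (E° − E)·n/0.0592 = (+2.83 − (+2.815))·2/0.0592 = 0.5068.
So 1·log[Sn²⁺] = 2·log(0.409) − log Q = -0.7766 − (0.5068) = -1.2834; [Sn²⁺] = 10^(-1.2834) ≈ 0.052 M.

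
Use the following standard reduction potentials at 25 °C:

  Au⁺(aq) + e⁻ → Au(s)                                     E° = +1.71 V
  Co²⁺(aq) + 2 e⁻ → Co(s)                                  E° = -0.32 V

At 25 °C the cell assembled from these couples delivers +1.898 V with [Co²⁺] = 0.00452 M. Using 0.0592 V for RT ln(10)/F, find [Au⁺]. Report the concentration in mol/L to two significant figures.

Au⁺/Au is the cathode, Co²⁺/Co the anode: E°cell = +2.03 V, n = 2.
Overall reaction: 2 Au⁺(aq) + Co(s) → 2 Au(s) + Co²⁺(aq); Q = [Co²⁺]^1/[Au⁺]^2.
From E = E° − (0.0592/n) log Q: log Q = (E° − E)·n/0.0592 = (+2.03 − (+1.898))·2/0.0592 = 4.4595.
So 2·log[Au⁺] = 1·log(0.00452) − log Q = -2.3449 − (4.4595) = -6.8044; log[Au⁺] = -6.8044 / 2 = -3.4022; [Au⁺] = 10^(-3.4022) ≈ 0.00040 M.

0.00040 M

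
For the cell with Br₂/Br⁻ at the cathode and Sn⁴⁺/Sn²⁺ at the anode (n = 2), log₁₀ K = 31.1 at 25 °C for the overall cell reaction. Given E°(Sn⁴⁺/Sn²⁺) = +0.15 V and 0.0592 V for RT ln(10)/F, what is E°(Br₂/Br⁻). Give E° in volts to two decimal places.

+1.07 V

E°cell = (0.0592/n)·log K = (0.0592/2)(31.1) = +0.921 V.
Since Br₂/Br⁻ is the cathode and Sn⁴⁺/Sn²⁺ the anode, E°cell = E°(Br₂/Br⁻) − E°(Sn⁴⁺/Sn²⁺).
So E°(Br₂/Br⁻) = E°cell + E°(Sn⁴⁺/Sn²⁺) = +0.921 + (+0.15) = +1.07 V.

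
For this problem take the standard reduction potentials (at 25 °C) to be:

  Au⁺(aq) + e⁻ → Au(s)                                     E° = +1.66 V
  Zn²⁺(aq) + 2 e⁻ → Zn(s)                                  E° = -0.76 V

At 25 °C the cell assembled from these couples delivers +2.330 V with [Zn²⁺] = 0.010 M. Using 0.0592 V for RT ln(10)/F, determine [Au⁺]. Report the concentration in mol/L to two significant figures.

0.0030 M

Au⁺/Au is the cathode, Zn²⁺/Zn the anode: E°cell = +2.42 V, n = 2.
Overall reaction: 2 Au⁺(aq) + Zn(s) → 2 Au(s) + Zn²⁺(aq); Q = [Zn²⁺]^1/[Au⁺]^2.
From E = E° − (0.0592/n) log Q: log Q = (E° − E)·n/0.0592 = (+2.42 − (+2.330))·2/0.0592 = 3.0405.
So 2·log[Au⁺] = 1·log(0.01) − log Q = -2.0000 − (3.0405) = -5.0405; log[Au⁺] = -5.0405 / 2 = -2.5202; [Au⁺] = 10^(-2.5202) ≈ 0.0030 M.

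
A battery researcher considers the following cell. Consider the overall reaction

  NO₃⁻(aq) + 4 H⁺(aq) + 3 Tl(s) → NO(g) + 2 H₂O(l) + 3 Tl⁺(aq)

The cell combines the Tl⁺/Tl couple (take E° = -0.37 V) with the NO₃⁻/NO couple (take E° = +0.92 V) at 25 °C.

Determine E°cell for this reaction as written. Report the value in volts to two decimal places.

The NO₃⁻/NO couple has the higher reduction potential, so it is the cathode; Tl⁺/Tl is oxidised at the anode.
E°cell = E°(cathode) − E°(anode) = (+0.92) − (-0.37) = +1.29 V.
Since E°cell > 0, the reaction is spontaneous under standard conditions.

+1.29 V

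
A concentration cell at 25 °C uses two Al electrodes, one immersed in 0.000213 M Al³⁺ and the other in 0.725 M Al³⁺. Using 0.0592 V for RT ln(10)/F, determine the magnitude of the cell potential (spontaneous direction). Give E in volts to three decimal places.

+0.070 V

For a concentration cell E°cell = 0. The 0.725 M side is the cathode (reduction is favoured where [Al³⁺] is higher).
With n = 3, E = −(0.0592/3) log([Al³⁺]ₐₙ/[Al³⁺]꜀ₐₜ) = −(0.0592/3) log(0.000213/0.725) = −(0.0592/3)(-3.532) = +0.070 V.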